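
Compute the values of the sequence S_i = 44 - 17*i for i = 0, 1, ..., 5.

This is an arithmetic sequence.
i=0: S_0 = 44 + -17*0 = 44
i=1: S_1 = 44 + -17*1 = 27
i=2: S_2 = 44 + -17*2 = 10
i=3: S_3 = 44 + -17*3 = -7
i=4: S_4 = 44 + -17*4 = -24
i=5: S_5 = 44 + -17*5 = -41
The first 6 terms are: [44, 27, 10, -7, -24, -41]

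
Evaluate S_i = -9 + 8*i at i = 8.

S_8 = -9 + 8*8 = -9 + 64 = 55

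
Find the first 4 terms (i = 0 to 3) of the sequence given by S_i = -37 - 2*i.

This is an arithmetic sequence.
i=0: S_0 = -37 + -2*0 = -37
i=1: S_1 = -37 + -2*1 = -39
i=2: S_2 = -37 + -2*2 = -41
i=3: S_3 = -37 + -2*3 = -43
The first 4 terms are: [-37, -39, -41, -43]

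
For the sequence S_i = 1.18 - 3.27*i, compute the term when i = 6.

S_6 = 1.18 + -3.27*6 = 1.18 + -19.62 = -18.44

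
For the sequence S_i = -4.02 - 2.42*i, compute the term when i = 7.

S_7 = -4.02 + -2.42*7 = -4.02 + -16.94 = -20.96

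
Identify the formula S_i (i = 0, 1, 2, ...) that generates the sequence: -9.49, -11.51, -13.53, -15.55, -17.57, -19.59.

Check differences: -11.51 - -9.49 = -2.02
-13.53 - -11.51 = -2.02
Common difference d = -2.02.
First term a = -9.49.
Formula: S_i = -9.49 - 2.02*i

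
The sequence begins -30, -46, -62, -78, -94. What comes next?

Differences: -46 - -30 = -16
This is an arithmetic sequence with common difference d = -16.
Next term = -94 + -16 = -110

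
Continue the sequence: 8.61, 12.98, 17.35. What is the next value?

Differences: 12.98 - 8.61 = 4.37
This is an arithmetic sequence with common difference d = 4.37.
Next term = 17.35 + 4.37 = 21.72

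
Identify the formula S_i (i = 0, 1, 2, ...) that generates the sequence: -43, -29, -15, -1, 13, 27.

Check differences: -29 - -43 = 14
-15 - -29 = 14
Common difference d = 14.
First term a = -43.
Formula: S_i = -43 + 14*i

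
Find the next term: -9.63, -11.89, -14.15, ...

Differences: -11.89 - -9.63 = -2.26
This is an arithmetic sequence with common difference d = -2.26.
Next term = -14.15 + -2.26 = -16.41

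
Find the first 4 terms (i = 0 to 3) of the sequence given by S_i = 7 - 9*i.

This is an arithmetic sequence.
i=0: S_0 = 7 + -9*0 = 7
i=1: S_1 = 7 + -9*1 = -2
i=2: S_2 = 7 + -9*2 = -11
i=3: S_3 = 7 + -9*3 = -20
The first 4 terms are: [7, -2, -11, -20]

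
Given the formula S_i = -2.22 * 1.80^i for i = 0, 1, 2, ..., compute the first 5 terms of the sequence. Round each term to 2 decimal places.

This is a geometric sequence.
i=0: S_0 = -2.22 * 1.8^0 = -2.22
i=1: S_1 = -2.22 * 1.8^1 ≈ -4.0
i=2: S_2 = -2.22 * 1.8^2 ≈ -7.19
i=3: S_3 = -2.22 * 1.8^3 ≈ -12.95
i=4: S_4 = -2.22 * 1.8^4 ≈ -23.3
The first 5 terms are: [-2.22, -4.0, -7.19, -12.95, -23.3]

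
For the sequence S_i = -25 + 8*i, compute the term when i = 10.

S_10 = -25 + 8*10 = -25 + 80 = 55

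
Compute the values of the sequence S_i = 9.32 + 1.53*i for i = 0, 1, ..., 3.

This is an arithmetic sequence.
i=0: S_0 = 9.32 + 1.53*0 = 9.32
i=1: S_1 = 9.32 + 1.53*1 = 10.85
i=2: S_2 = 9.32 + 1.53*2 = 12.38
i=3: S_3 = 9.32 + 1.53*3 = 13.91
The first 4 terms are: [9.32, 10.85, 12.38, 13.91]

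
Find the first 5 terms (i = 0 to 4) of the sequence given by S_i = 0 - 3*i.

This is an arithmetic sequence.
i=0: S_0 = 0 + -3*0 = 0
i=1: S_1 = 0 + -3*1 = -3
i=2: S_2 = 0 + -3*2 = -6
i=3: S_3 = 0 + -3*3 = -9
i=4: S_4 = 0 + -3*4 = -12
The first 5 terms are: [0, -3, -6, -9, -12]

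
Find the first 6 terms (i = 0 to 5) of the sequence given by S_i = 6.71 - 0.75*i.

This is an arithmetic sequence.
i=0: S_0 = 6.71 + -0.75*0 = 6.71
i=1: S_1 = 6.71 + -0.75*1 = 5.96
i=2: S_2 = 6.71 + -0.75*2 = 5.21
i=3: S_3 = 6.71 + -0.75*3 = 4.46
i=4: S_4 = 6.71 + -0.75*4 = 3.71
i=5: S_5 = 6.71 + -0.75*5 = 2.96
The first 6 terms are: [6.71, 5.96, 5.21, 4.46, 3.71, 2.96]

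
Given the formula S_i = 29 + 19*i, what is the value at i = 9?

S_9 = 29 + 19*9 = 29 + 171 = 200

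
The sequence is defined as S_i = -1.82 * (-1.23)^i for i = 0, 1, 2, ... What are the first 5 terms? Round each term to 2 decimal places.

This is a geometric sequence.
i=0: S_0 = -1.82 * (-1.23)^0 = -1.82
i=1: S_1 = -1.82 * (-1.23)^1 ≈ 2.24
i=2: S_2 = -1.82 * (-1.23)^2 ≈ -2.75
i=3: S_3 = -1.82 * (-1.23)^3 ≈ 3.39
i=4: S_4 = -1.82 * (-1.23)^4 ≈ -4.17
The first 5 terms are: [-1.82, 2.24, -2.75, 3.39, -4.17]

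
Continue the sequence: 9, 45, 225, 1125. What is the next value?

Ratios: 45 / 9 = 5.0
This is a geometric sequence with common ratio r = 5.
Next term = 1125 * 5 = 5625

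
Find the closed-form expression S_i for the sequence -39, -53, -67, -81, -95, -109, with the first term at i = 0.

Check differences: -53 - -39 = -14
-67 - -53 = -14
Common difference d = -14.
First term a = -39.
Formula: S_i = -39 - 14*i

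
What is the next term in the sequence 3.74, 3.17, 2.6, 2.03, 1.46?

Differences: 3.17 - 3.74 = -0.57
This is an arithmetic sequence with common difference d = -0.57.
Next term = 1.46 + -0.57 = 0.89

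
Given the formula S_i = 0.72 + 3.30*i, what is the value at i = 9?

S_9 = 0.72 + 3.3*9 = 0.72 + 29.7 = 30.42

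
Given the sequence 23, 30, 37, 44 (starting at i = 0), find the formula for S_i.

Check differences: 30 - 23 = 7
37 - 30 = 7
Common difference d = 7.
First term a = 23.
Formula: S_i = 23 + 7*i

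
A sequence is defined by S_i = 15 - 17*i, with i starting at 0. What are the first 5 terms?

This is an arithmetic sequence.
i=0: S_0 = 15 + -17*0 = 15
i=1: S_1 = 15 + -17*1 = -2
i=2: S_2 = 15 + -17*2 = -19
i=3: S_3 = 15 + -17*3 = -36
i=4: S_4 = 15 + -17*4 = -53
The first 5 terms are: [15, -2, -19, -36, -53]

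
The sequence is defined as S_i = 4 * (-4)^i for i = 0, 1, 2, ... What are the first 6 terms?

This is a geometric sequence.
i=0: S_0 = 4 * (-4)^0 = 4
i=1: S_1 = 4 * (-4)^1 = -16
i=2: S_2 = 4 * (-4)^2 = 64
i=3: S_3 = 4 * (-4)^3 = -256
i=4: S_4 = 4 * (-4)^4 = 1024
i=5: S_5 = 4 * (-4)^5 = -4096
The first 6 terms are: [4, -16, 64, -256, 1024, -4096]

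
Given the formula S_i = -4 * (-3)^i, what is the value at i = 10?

S_10 = -4 * (-3)^10 = -4 * 59049 = -236196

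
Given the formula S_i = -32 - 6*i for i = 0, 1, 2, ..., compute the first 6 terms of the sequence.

This is an arithmetic sequence.
i=0: S_0 = -32 + -6*0 = -32
i=1: S_1 = -32 + -6*1 = -38
i=2: S_2 = -32 + -6*2 = -44
i=3: S_3 = -32 + -6*3 = -50
i=4: S_4 = -32 + -6*4 = -56
i=5: S_5 = -32 + -6*5 = -62
The first 6 terms are: [-32, -38, -44, -50, -56, -62]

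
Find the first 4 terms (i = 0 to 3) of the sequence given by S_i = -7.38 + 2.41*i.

This is an arithmetic sequence.
i=0: S_0 = -7.38 + 2.41*0 = -7.38
i=1: S_1 = -7.38 + 2.41*1 = -4.97
i=2: S_2 = -7.38 + 2.41*2 = -2.56
i=3: S_3 = -7.38 + 2.41*3 = -0.15
The first 4 terms are: [-7.38, -4.97, -2.56, -0.15]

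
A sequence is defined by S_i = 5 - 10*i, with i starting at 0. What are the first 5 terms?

This is an arithmetic sequence.
i=0: S_0 = 5 + -10*0 = 5
i=1: S_1 = 5 + -10*1 = -5
i=2: S_2 = 5 + -10*2 = -15
i=3: S_3 = 5 + -10*3 = -25
i=4: S_4 = 5 + -10*4 = -35
The first 5 terms are: [5, -5, -15, -25, -35]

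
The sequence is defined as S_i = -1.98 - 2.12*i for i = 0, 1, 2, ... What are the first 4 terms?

This is an arithmetic sequence.
i=0: S_0 = -1.98 + -2.12*0 = -1.98
i=1: S_1 = -1.98 + -2.12*1 = -4.1
i=2: S_2 = -1.98 + -2.12*2 = -6.22
i=3: S_3 = -1.98 + -2.12*3 = -8.34
The first 4 terms are: [-1.98, -4.1, -6.22, -8.34]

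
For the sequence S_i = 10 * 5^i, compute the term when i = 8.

S_8 = 10 * 5^8 = 10 * 390625 = 3906250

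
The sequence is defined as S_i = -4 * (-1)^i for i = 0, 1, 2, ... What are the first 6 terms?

This is a geometric sequence.
i=0: S_0 = -4 * (-1)^0 = -4
i=1: S_1 = -4 * (-1)^1 = 4
i=2: S_2 = -4 * (-1)^2 = -4
i=3: S_3 = -4 * (-1)^3 = 4
i=4: S_4 = -4 * (-1)^4 = -4
i=5: S_5 = -4 * (-1)^5 = 4
The first 6 terms are: [-4, 4, -4, 4, -4, 4]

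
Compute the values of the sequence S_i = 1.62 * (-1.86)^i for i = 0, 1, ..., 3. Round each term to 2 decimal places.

This is a geometric sequence.
i=0: S_0 = 1.62 * (-1.86)^0 = 1.62
i=1: S_1 = 1.62 * (-1.86)^1 ≈ -3.01
i=2: S_2 = 1.62 * (-1.86)^2 ≈ 5.6
i=3: S_3 = 1.62 * (-1.86)^3 ≈ -10.42
The first 4 terms are: [1.62, -3.01, 5.6, -10.42]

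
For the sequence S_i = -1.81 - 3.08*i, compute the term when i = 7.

S_7 = -1.81 + -3.08*7 = -1.81 + -21.56 = -23.37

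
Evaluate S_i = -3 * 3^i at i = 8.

S_8 = -3 * 3^8 = -3 * 6561 = -19683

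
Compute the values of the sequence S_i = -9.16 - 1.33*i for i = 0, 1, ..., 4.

This is an arithmetic sequence.
i=0: S_0 = -9.16 + -1.33*0 = -9.16
i=1: S_1 = -9.16 + -1.33*1 = -10.49
i=2: S_2 = -9.16 + -1.33*2 = -11.82
i=3: S_3 = -9.16 + -1.33*3 = -13.15
i=4: S_4 = -9.16 + -1.33*4 = -14.48
The first 5 terms are: [-9.16, -10.49, -11.82, -13.15, -14.48]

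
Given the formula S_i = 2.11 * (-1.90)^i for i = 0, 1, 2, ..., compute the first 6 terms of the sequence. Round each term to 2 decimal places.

This is a geometric sequence.
i=0: S_0 = 2.11 * (-1.9)^0 = 2.11
i=1: S_1 = 2.11 * (-1.9)^1 ≈ -4.01
i=2: S_2 = 2.11 * (-1.9)^2 ≈ 7.62
i=3: S_3 = 2.11 * (-1.9)^3 ≈ -14.47
i=4: S_4 = 2.11 * (-1.9)^4 ≈ 27.5
i=5: S_5 = 2.11 * (-1.9)^5 ≈ -52.25
The first 6 terms are: [2.11, -4.01, 7.62, -14.47, 27.5, -52.25]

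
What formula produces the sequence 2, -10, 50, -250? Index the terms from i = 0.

Check ratios: -10 / 2 = -5.0
Common ratio r = -5.
First term a = 2.
Formula: S_i = 2 * (-5)^i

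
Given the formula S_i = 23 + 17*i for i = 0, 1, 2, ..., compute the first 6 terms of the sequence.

This is an arithmetic sequence.
i=0: S_0 = 23 + 17*0 = 23
i=1: S_1 = 23 + 17*1 = 40
i=2: S_2 = 23 + 17*2 = 57
i=3: S_3 = 23 + 17*3 = 74
i=4: S_4 = 23 + 17*4 = 91
i=5: S_5 = 23 + 17*5 = 108
The first 6 terms are: [23, 40, 57, 74, 91, 108]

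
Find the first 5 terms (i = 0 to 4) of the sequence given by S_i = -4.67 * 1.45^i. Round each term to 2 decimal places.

This is a geometric sequence.
i=0: S_0 = -4.67 * 1.45^0 = -4.67
i=1: S_1 = -4.67 * 1.45^1 ≈ -6.77
i=2: S_2 = -4.67 * 1.45^2 ≈ -9.82
i=3: S_3 = -4.67 * 1.45^3 ≈ -14.24
i=4: S_4 = -4.67 * 1.45^4 ≈ -20.64
The first 5 terms are: [-4.67, -6.77, -9.82, -14.24, -20.64]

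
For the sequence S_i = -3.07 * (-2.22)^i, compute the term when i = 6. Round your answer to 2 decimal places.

S_6 = -3.07 * (-2.22)^6 ≈ -3.07 * 119.7065 ≈ -367.5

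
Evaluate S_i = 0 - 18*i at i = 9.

S_9 = 0 + -18*9 = 0 + -162 = -162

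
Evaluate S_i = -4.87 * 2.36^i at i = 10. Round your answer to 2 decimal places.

S_10 = -4.87 * 2.36^10 ≈ -4.87 * 5359.4476 ≈ -26100.51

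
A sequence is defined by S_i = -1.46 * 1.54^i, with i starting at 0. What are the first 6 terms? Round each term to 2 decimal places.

This is a geometric sequence.
i=0: S_0 = -1.46 * 1.54^0 = -1.46
i=1: S_1 = -1.46 * 1.54^1 ≈ -2.25
i=2: S_2 = -1.46 * 1.54^2 ≈ -3.46
i=3: S_3 = -1.46 * 1.54^3 ≈ -5.33
i=4: S_4 = -1.46 * 1.54^4 ≈ -8.21
i=5: S_5 = -1.46 * 1.54^5 ≈ -12.65
The first 6 terms are: [-1.46, -2.25, -3.46, -5.33, -8.21, -12.65]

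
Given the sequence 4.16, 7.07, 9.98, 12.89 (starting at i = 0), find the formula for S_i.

Check differences: 7.07 - 4.16 = 2.91
9.98 - 7.07 = 2.91
Common difference d = 2.91.
First term a = 4.16.
Formula: S_i = 4.16 + 2.91*i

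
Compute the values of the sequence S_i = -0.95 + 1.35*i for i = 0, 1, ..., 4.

This is an arithmetic sequence.
i=0: S_0 = -0.95 + 1.35*0 = -0.95
i=1: S_1 = -0.95 + 1.35*1 = 0.4
i=2: S_2 = -0.95 + 1.35*2 = 1.75
i=3: S_3 = -0.95 + 1.35*3 = 3.1
i=4: S_4 = -0.95 + 1.35*4 = 4.45
The first 5 terms are: [-0.95, 0.4, 1.75, 3.1, 4.45]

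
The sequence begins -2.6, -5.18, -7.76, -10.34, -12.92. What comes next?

Differences: -5.18 - -2.6 = -2.58
This is an arithmetic sequence with common difference d = -2.58.
Next term = -12.92 + -2.58 = -15.5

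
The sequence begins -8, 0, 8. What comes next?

Differences: 0 - -8 = 8
This is an arithmetic sequence with common difference d = 8.
Next term = 8 + 8 = 16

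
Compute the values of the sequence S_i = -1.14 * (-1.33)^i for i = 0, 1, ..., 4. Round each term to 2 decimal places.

This is a geometric sequence.
i=0: S_0 = -1.14 * (-1.33)^0 = -1.14
i=1: S_1 = -1.14 * (-1.33)^1 ≈ 1.52
i=2: S_2 = -1.14 * (-1.33)^2 ≈ -2.02
i=3: S_3 = -1.14 * (-1.33)^3 ≈ 2.68
i=4: S_4 = -1.14 * (-1.33)^4 ≈ -3.57
The first 5 terms are: [-1.14, 1.52, -2.02, 2.68, -3.57]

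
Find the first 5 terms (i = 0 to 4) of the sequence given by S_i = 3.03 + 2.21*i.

This is an arithmetic sequence.
i=0: S_0 = 3.03 + 2.21*0 = 3.03
i=1: S_1 = 3.03 + 2.21*1 = 5.24
i=2: S_2 = 3.03 + 2.21*2 = 7.45
i=3: S_3 = 3.03 + 2.21*3 = 9.66
i=4: S_4 = 3.03 + 2.21*4 = 11.87
The first 5 terms are: [3.03, 5.24, 7.45, 9.66, 11.87]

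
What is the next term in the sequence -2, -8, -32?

Ratios: -8 / -2 = 4.0
This is a geometric sequence with common ratio r = 4.
Next term = -32 * 4 = -128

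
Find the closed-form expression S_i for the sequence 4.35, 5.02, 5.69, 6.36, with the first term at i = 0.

Check differences: 5.02 - 4.35 = 0.67
5.69 - 5.02 = 0.67
Common difference d = 0.67.
First term a = 4.35.
Formula: S_i = 4.35 + 0.67*i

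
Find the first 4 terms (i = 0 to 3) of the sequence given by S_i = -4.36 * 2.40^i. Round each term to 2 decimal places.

This is a geometric sequence.
i=0: S_0 = -4.36 * 2.4^0 = -4.36
i=1: S_1 = -4.36 * 2.4^1 ≈ -10.46
i=2: S_2 = -4.36 * 2.4^2 ≈ -25.11
i=3: S_3 = -4.36 * 2.4^3 ≈ -60.27
The first 4 terms are: [-4.36, -10.46, -25.11, -60.27]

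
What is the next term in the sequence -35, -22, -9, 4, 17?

Differences: -22 - -35 = 13
This is an arithmetic sequence with common difference d = 13.
Next term = 17 + 13 = 30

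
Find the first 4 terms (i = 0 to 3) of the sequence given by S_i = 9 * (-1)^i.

This is a geometric sequence.
i=0: S_0 = 9 * (-1)^0 = 9
i=1: S_1 = 9 * (-1)^1 = -9
i=2: S_2 = 9 * (-1)^2 = 9
i=3: S_3 = 9 * (-1)^3 = -9
The first 4 terms are: [9, -9, 9, -9]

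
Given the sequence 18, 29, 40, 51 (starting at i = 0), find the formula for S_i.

Check differences: 29 - 18 = 11
40 - 29 = 11
Common difference d = 11.
First term a = 18.
Formula: S_i = 18 + 11*i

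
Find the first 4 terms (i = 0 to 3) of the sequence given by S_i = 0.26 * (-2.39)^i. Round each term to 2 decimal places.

This is a geometric sequence.
i=0: S_0 = 0.26 * (-2.39)^0 = 0.26
i=1: S_1 = 0.26 * (-2.39)^1 ≈ -0.62
i=2: S_2 = 0.26 * (-2.39)^2 ≈ 1.49
i=3: S_3 = 0.26 * (-2.39)^3 ≈ -3.55
The first 4 terms are: [0.26, -0.62, 1.49, -3.55]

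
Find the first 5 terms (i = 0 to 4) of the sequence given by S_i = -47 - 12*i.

This is an arithmetic sequence.
i=0: S_0 = -47 + -12*0 = -47
i=1: S_1 = -47 + -12*1 = -59
i=2: S_2 = -47 + -12*2 = -71
i=3: S_3 = -47 + -12*3 = -83
i=4: S_4 = -47 + -12*4 = -95
The first 5 terms are: [-47, -59, -71, -83, -95]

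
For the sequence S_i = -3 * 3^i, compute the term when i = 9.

S_9 = -3 * 3^9 = -3 * 19683 = -59049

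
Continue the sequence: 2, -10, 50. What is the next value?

Ratios: -10 / 2 = -5.0
This is a geometric sequence with common ratio r = -5.
Next term = 50 * -5 = -250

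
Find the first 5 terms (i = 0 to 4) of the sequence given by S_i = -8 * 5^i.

This is a geometric sequence.
i=0: S_0 = -8 * 5^0 = -8
i=1: S_1 = -8 * 5^1 = -40
i=2: S_2 = -8 * 5^2 = -200
i=3: S_3 = -8 * 5^3 = -1000
i=4: S_4 = -8 * 5^4 = -5000
The first 5 terms are: [-8, -40, -200, -1000, -5000]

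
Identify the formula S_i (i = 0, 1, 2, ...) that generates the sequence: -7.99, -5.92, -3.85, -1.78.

Check differences: -5.92 - -7.99 = 2.07
-3.85 - -5.92 = 2.07
Common difference d = 2.07.
First term a = -7.99.
Formula: S_i = -7.99 + 2.07*i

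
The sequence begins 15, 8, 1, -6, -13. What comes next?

Differences: 8 - 15 = -7
This is an arithmetic sequence with common difference d = -7.
Next term = -13 + -7 = -20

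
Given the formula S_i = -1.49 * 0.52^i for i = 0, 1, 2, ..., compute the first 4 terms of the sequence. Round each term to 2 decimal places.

This is a geometric sequence.
i=0: S_0 = -1.49 * 0.52^0 = -1.49
i=1: S_1 = -1.49 * 0.52^1 ≈ -0.77
i=2: S_2 = -1.49 * 0.52^2 ≈ -0.4
i=3: S_3 = -1.49 * 0.52^3 ≈ -0.21
The first 4 terms are: [-1.49, -0.77, -0.4, -0.21]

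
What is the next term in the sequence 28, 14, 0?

Differences: 14 - 28 = -14
This is an arithmetic sequence with common difference d = -14.
Next term = 0 + -14 = -14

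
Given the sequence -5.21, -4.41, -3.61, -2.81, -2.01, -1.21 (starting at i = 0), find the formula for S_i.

Check differences: -4.41 - -5.21 = 0.8
-3.61 - -4.41 = 0.8
Common difference d = 0.8.
First term a = -5.21.
Formula: S_i = -5.21 + 0.80*i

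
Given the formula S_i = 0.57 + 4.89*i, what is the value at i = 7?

S_7 = 0.57 + 4.89*7 = 0.57 + 34.23 = 34.8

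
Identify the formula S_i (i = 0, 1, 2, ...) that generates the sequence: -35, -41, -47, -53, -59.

Check differences: -41 - -35 = -6
-47 - -41 = -6
Common difference d = -6.
First term a = -35.
Formula: S_i = -35 - 6*i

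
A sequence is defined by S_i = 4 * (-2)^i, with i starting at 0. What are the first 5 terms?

This is a geometric sequence.
i=0: S_0 = 4 * (-2)^0 = 4
i=1: S_1 = 4 * (-2)^1 = -8
i=2: S_2 = 4 * (-2)^2 = 16
i=3: S_3 = 4 * (-2)^3 = -32
i=4: S_4 = 4 * (-2)^4 = 64
The first 5 terms are: [4, -8, 16, -32, 64]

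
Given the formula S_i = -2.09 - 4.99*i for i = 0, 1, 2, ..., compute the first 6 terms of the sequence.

This is an arithmetic sequence.
i=0: S_0 = -2.09 + -4.99*0 = -2.09
i=1: S_1 = -2.09 + -4.99*1 = -7.08
i=2: S_2 = -2.09 + -4.99*2 = -12.07
i=3: S_3 = -2.09 + -4.99*3 = -17.06
i=4: S_4 = -2.09 + -4.99*4 = -22.05
i=5: S_5 = -2.09 + -4.99*5 = -27.04
The first 6 terms are: [-2.09, -7.08, -12.07, -17.06, -22.05, -27.04]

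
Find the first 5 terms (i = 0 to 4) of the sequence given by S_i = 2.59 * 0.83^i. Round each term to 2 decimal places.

This is a geometric sequence.
i=0: S_0 = 2.59 * 0.83^0 = 2.59
i=1: S_1 = 2.59 * 0.83^1 ≈ 2.15
i=2: S_2 = 2.59 * 0.83^2 ≈ 1.78
i=3: S_3 = 2.59 * 0.83^3 ≈ 1.48
i=4: S_4 = 2.59 * 0.83^4 ≈ 1.23
The first 5 terms are: [2.59, 2.15, 1.78, 1.48, 1.23]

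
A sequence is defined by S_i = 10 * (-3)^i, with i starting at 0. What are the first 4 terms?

This is a geometric sequence.
i=0: S_0 = 10 * (-3)^0 = 10
i=1: S_1 = 10 * (-3)^1 = -30
i=2: S_2 = 10 * (-3)^2 = 90
i=3: S_3 = 10 * (-3)^3 = -270
The first 4 terms are: [10, -30, 90, -270]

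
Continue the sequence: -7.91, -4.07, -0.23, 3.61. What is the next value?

Differences: -4.07 - -7.91 = 3.84
This is an arithmetic sequence with common difference d = 3.84.
Next term = 3.61 + 3.84 = 7.45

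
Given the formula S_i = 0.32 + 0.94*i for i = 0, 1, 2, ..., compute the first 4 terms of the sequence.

This is an arithmetic sequence.
i=0: S_0 = 0.32 + 0.94*0 = 0.32
i=1: S_1 = 0.32 + 0.94*1 = 1.26
i=2: S_2 = 0.32 + 0.94*2 = 2.2
i=3: S_3 = 0.32 + 0.94*3 = 3.14
The first 4 terms are: [0.32, 1.26, 2.2, 3.14]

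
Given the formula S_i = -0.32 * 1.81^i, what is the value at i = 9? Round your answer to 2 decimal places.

S_9 = -0.32 * 1.81^9 ≈ -0.32 * 208.5005 ≈ -66.72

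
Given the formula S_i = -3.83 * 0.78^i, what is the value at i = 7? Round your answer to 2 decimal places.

S_7 = -3.83 * 0.78^7 ≈ -3.83 * 0.1757 ≈ -0.67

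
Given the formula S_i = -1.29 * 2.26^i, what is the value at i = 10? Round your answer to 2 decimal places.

S_10 = -1.29 * 2.26^10 ≈ -1.29 * 3476.037 ≈ -4484.09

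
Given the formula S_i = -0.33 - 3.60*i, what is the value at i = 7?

S_7 = -0.33 + -3.6*7 = -0.33 + -25.2 = -25.53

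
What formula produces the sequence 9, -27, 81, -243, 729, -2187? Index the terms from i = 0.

Check ratios: -27 / 9 = -3.0
Common ratio r = -3.
First term a = 9.
Formula: S_i = 9 * (-3)^i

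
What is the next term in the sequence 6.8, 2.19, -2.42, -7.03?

Differences: 2.19 - 6.8 = -4.61
This is an arithmetic sequence with common difference d = -4.61.
Next term = -7.03 + -4.61 = -11.64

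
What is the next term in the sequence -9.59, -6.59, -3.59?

Differences: -6.59 - -9.59 = 3.0
This is an arithmetic sequence with common difference d = 3.0.
Next term = -3.59 + 3.0 = -0.59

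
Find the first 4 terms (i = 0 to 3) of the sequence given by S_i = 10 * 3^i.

This is a geometric sequence.
i=0: S_0 = 10 * 3^0 = 10
i=1: S_1 = 10 * 3^1 = 30
i=2: S_2 = 10 * 3^2 = 90
i=3: S_3 = 10 * 3^3 = 270
The first 4 terms are: [10, 30, 90, 270]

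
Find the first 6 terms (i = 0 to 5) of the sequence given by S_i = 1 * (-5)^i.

This is a geometric sequence.
i=0: S_0 = 1 * (-5)^0 = 1
i=1: S_1 = 1 * (-5)^1 = -5
i=2: S_2 = 1 * (-5)^2 = 25
i=3: S_3 = 1 * (-5)^3 = -125
i=4: S_4 = 1 * (-5)^4 = 625
i=5: S_5 = 1 * (-5)^5 = -3125
The first 6 terms are: [1, -5, 25, -125, 625, -3125]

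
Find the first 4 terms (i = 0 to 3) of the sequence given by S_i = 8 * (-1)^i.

This is a geometric sequence.
i=0: S_0 = 8 * (-1)^0 = 8
i=1: S_1 = 8 * (-1)^1 = -8
i=2: S_2 = 8 * (-1)^2 = 8
i=3: S_3 = 8 * (-1)^3 = -8
The first 4 terms are: [8, -8, 8, -8]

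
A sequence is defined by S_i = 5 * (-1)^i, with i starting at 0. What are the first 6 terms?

This is a geometric sequence.
i=0: S_0 = 5 * (-1)^0 = 5
i=1: S_1 = 5 * (-1)^1 = -5
i=2: S_2 = 5 * (-1)^2 = 5
i=3: S_3 = 5 * (-1)^3 = -5
i=4: S_4 = 5 * (-1)^4 = 5
i=5: S_5 = 5 * (-1)^5 = -5
The first 6 terms are: [5, -5, 5, -5, 5, -5]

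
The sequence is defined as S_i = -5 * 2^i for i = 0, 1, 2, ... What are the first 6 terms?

This is a geometric sequence.
i=0: S_0 = -5 * 2^0 = -5
i=1: S_1 = -5 * 2^1 = -10
i=2: S_2 = -5 * 2^2 = -20
i=3: S_3 = -5 * 2^3 = -40
i=4: S_4 = -5 * 2^4 = -80
i=5: S_5 = -5 * 2^5 = -160
The first 6 terms are: [-5, -10, -20, -40, -80, -160]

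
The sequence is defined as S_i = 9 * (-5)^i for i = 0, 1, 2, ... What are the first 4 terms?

This is a geometric sequence.
i=0: S_0 = 9 * (-5)^0 = 9
i=1: S_1 = 9 * (-5)^1 = -45
i=2: S_2 = 9 * (-5)^2 = 225
i=3: S_3 = 9 * (-5)^3 = -1125
The first 4 terms are: [9, -45, 225, -1125]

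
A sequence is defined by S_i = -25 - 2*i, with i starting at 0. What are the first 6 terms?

This is an arithmetic sequence.
i=0: S_0 = -25 + -2*0 = -25
i=1: S_1 = -25 + -2*1 = -27
i=2: S_2 = -25 + -2*2 = -29
i=3: S_3 = -25 + -2*3 = -31
i=4: S_4 = -25 + -2*4 = -33
i=5: S_5 = -25 + -2*5 = -35
The first 6 terms are: [-25, -27, -29, -31, -33, -35]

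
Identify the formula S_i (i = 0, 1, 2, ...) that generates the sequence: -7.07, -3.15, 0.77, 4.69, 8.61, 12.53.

Check differences: -3.15 - -7.07 = 3.92
0.77 - -3.15 = 3.92
Common difference d = 3.92.
First term a = -7.07.
Formula: S_i = -7.07 + 3.92*i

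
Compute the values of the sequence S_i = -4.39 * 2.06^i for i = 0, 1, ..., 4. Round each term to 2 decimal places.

This is a geometric sequence.
i=0: S_0 = -4.39 * 2.06^0 = -4.39
i=1: S_1 = -4.39 * 2.06^1 ≈ -9.04
i=2: S_2 = -4.39 * 2.06^2 ≈ -18.63
i=3: S_3 = -4.39 * 2.06^3 ≈ -38.38
i=4: S_4 = -4.39 * 2.06^4 ≈ -79.06
The first 5 terms are: [-4.39, -9.04, -18.63, -38.38, -79.06]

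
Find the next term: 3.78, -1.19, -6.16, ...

Differences: -1.19 - 3.78 = -4.97
This is an arithmetic sequence with common difference d = -4.97.
Next term = -6.16 + -4.97 = -11.13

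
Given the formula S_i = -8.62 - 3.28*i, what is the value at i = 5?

S_5 = -8.62 + -3.28*5 = -8.62 + -16.4 = -25.02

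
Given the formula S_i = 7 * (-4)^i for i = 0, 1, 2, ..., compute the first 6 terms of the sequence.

This is a geometric sequence.
i=0: S_0 = 7 * (-4)^0 = 7
i=1: S_1 = 7 * (-4)^1 = -28
i=2: S_2 = 7 * (-4)^2 = 112
i=3: S_3 = 7 * (-4)^3 = -448
i=4: S_4 = 7 * (-4)^4 = 1792
i=5: S_5 = 7 * (-4)^5 = -7168
The first 6 terms are: [7, -28, 112, -448, 1792, -7168]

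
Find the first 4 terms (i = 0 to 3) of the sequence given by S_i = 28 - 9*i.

This is an arithmetic sequence.
i=0: S_0 = 28 + -9*0 = 28
i=1: S_1 = 28 + -9*1 = 19
i=2: S_2 = 28 + -9*2 = 10
i=3: S_3 = 28 + -9*3 = 1
The first 4 terms are: [28, 19, 10, 1]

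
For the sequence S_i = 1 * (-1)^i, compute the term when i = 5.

S_5 = 1 * (-1)^5 = 1 * -1 = -1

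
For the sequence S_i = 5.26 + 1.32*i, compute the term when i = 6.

S_6 = 5.26 + 1.32*6 = 5.26 + 7.92 = 13.18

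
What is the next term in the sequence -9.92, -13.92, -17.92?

Differences: -13.92 - -9.92 = -4.0
This is an arithmetic sequence with common difference d = -4.0.
Next term = -17.92 + -4.0 = -21.92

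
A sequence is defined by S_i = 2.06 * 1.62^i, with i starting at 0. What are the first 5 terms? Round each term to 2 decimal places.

This is a geometric sequence.
i=0: S_0 = 2.06 * 1.62^0 = 2.06
i=1: S_1 = 2.06 * 1.62^1 ≈ 3.34
i=2: S_2 = 2.06 * 1.62^2 ≈ 5.41
i=3: S_3 = 2.06 * 1.62^3 ≈ 8.76
i=4: S_4 = 2.06 * 1.62^4 ≈ 14.19
The first 5 terms are: [2.06, 3.34, 5.41, 8.76, 14.19]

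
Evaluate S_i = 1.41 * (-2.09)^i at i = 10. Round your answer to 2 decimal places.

S_10 = 1.41 * (-2.09)^10 ≈ 1.41 * 1590.2407 ≈ 2242.24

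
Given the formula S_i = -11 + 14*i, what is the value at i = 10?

S_10 = -11 + 14*10 = -11 + 140 = 129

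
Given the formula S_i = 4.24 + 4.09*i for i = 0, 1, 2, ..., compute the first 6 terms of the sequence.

This is an arithmetic sequence.
i=0: S_0 = 4.24 + 4.09*0 = 4.24
i=1: S_1 = 4.24 + 4.09*1 = 8.33
i=2: S_2 = 4.24 + 4.09*2 = 12.42
i=3: S_3 = 4.24 + 4.09*3 = 16.51
i=4: S_4 = 4.24 + 4.09*4 = 20.6
i=5: S_5 = 4.24 + 4.09*5 = 24.69
The first 6 terms are: [4.24, 8.33, 12.42, 16.51, 20.6, 24.69]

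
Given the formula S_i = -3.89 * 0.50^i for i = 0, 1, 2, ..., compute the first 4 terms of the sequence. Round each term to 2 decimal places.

This is a geometric sequence.
i=0: S_0 = -3.89 * 0.5^0 = -3.89
i=1: S_1 = -3.89 * 0.5^1 ≈ -1.95
i=2: S_2 = -3.89 * 0.5^2 ≈ -0.97
i=3: S_3 = -3.89 * 0.5^3 ≈ -0.49
The first 4 terms are: [-3.89, -1.95, -0.97, -0.49]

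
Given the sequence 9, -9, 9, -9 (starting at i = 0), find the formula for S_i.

Check ratios: -9 / 9 = -1.0
Common ratio r = -1.
First term a = 9.
Formula: S_i = 9 * (-1)^i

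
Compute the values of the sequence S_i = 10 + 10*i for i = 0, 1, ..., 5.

This is an arithmetic sequence.
i=0: S_0 = 10 + 10*0 = 10
i=1: S_1 = 10 + 10*1 = 20
i=2: S_2 = 10 + 10*2 = 30
i=3: S_3 = 10 + 10*3 = 40
i=4: S_4 = 10 + 10*4 = 50
i=5: S_5 = 10 + 10*5 = 60
The first 6 terms are: [10, 20, 30, 40, 50, 60]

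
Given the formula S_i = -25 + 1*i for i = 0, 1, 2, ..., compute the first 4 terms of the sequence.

This is an arithmetic sequence.
i=0: S_0 = -25 + 1*0 = -25
i=1: S_1 = -25 + 1*1 = -24
i=2: S_2 = -25 + 1*2 = -23
i=3: S_3 = -25 + 1*3 = -22
The first 4 terms are: [-25, -24, -23, -22]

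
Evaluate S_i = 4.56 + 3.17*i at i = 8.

S_8 = 4.56 + 3.17*8 = 4.56 + 25.36 = 29.92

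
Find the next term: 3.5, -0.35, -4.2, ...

Differences: -0.35 - 3.5 = -3.85
This is an arithmetic sequence with common difference d = -3.85.
Next term = -4.2 + -3.85 = -8.05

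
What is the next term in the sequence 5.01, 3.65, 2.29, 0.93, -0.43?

Differences: 3.65 - 5.01 = -1.36
This is an arithmetic sequence with common difference d = -1.36.
Next term = -0.43 + -1.36 = -1.79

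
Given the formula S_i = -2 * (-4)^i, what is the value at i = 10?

S_10 = -2 * (-4)^10 = -2 * 1048576 = -2097152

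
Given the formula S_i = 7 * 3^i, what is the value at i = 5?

S_5 = 7 * 3^5 = 7 * 243 = 1701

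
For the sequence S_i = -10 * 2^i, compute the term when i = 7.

S_7 = -10 * 2^7 = -10 * 128 = -1280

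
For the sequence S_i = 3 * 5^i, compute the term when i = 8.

S_8 = 3 * 5^8 = 3 * 390625 = 1171875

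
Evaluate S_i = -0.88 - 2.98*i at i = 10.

S_10 = -0.88 + -2.98*10 = -0.88 + -29.8 = -30.68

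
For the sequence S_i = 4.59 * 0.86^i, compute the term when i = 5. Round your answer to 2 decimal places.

S_5 = 4.59 * 0.86^5 ≈ 4.59 * 0.4704 ≈ 2.16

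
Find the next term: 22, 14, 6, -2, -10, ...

Differences: 14 - 22 = -8
This is an arithmetic sequence with common difference d = -8.
Next term = -10 + -8 = -18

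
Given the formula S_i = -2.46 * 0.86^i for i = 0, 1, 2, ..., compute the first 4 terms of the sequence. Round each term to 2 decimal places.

This is a geometric sequence.
i=0: S_0 = -2.46 * 0.86^0 = -2.46
i=1: S_1 = -2.46 * 0.86^1 ≈ -2.12
i=2: S_2 = -2.46 * 0.86^2 ≈ -1.82
i=3: S_3 = -2.46 * 0.86^3 ≈ -1.56
The first 4 terms are: [-2.46, -2.12, -1.82, -1.56]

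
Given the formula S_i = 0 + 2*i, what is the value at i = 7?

S_7 = 0 + 2*7 = 0 + 14 = 14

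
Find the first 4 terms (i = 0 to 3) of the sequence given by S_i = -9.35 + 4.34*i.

This is an arithmetic sequence.
i=0: S_0 = -9.35 + 4.34*0 = -9.35
i=1: S_1 = -9.35 + 4.34*1 = -5.01
i=2: S_2 = -9.35 + 4.34*2 = -0.67
i=3: S_3 = -9.35 + 4.34*3 = 3.67
The first 4 terms are: [-9.35, -5.01, -0.67, 3.67]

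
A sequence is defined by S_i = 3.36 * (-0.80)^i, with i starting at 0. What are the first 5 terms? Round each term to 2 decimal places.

This is a geometric sequence.
i=0: S_0 = 3.36 * (-0.8)^0 = 3.36
i=1: S_1 = 3.36 * (-0.8)^1 ≈ -2.69
i=2: S_2 = 3.36 * (-0.8)^2 ≈ 2.15
i=3: S_3 = 3.36 * (-0.8)^3 ≈ -1.72
i=4: S_4 = 3.36 * (-0.8)^4 ≈ 1.38
The first 5 terms are: [3.36, -2.69, 2.15, -1.72, 1.38]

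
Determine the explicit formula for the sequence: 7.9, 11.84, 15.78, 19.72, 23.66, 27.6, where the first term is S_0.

Check differences: 11.84 - 7.9 = 3.94
15.78 - 11.84 = 3.94
Common difference d = 3.94.
First term a = 7.9.
Formula: S_i = 7.90 + 3.94*i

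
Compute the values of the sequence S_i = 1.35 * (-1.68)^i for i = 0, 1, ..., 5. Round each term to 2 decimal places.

This is a geometric sequence.
i=0: S_0 = 1.35 * (-1.68)^0 = 1.35
i=1: S_1 = 1.35 * (-1.68)^1 ≈ -2.27
i=2: S_2 = 1.35 * (-1.68)^2 ≈ 3.81
i=3: S_3 = 1.35 * (-1.68)^3 ≈ -6.4
i=4: S_4 = 1.35 * (-1.68)^4 ≈ 10.75
i=5: S_5 = 1.35 * (-1.68)^5 ≈ -18.07
The first 6 terms are: [1.35, -2.27, 3.81, -6.4, 10.75, -18.07]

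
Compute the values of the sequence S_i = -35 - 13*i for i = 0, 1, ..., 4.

This is an arithmetic sequence.
i=0: S_0 = -35 + -13*0 = -35
i=1: S_1 = -35 + -13*1 = -48
i=2: S_2 = -35 + -13*2 = -61
i=3: S_3 = -35 + -13*3 = -74
i=4: S_4 = -35 + -13*4 = -87
The first 5 terms are: [-35, -48, -61, -74, -87]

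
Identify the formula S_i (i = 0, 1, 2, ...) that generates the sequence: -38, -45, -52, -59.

Check differences: -45 - -38 = -7
-52 - -45 = -7
Common difference d = -7.
First term a = -38.
Formula: S_i = -38 - 7*i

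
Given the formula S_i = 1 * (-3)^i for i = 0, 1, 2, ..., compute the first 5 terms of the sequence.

This is a geometric sequence.
i=0: S_0 = 1 * (-3)^0 = 1
i=1: S_1 = 1 * (-3)^1 = -3
i=2: S_2 = 1 * (-3)^2 = 9
i=3: S_3 = 1 * (-3)^3 = -27
i=4: S_4 = 1 * (-3)^4 = 81
The first 5 terms are: [1, -3, 9, -27, 81]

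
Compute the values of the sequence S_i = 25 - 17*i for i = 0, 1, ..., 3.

This is an arithmetic sequence.
i=0: S_0 = 25 + -17*0 = 25
i=1: S_1 = 25 + -17*1 = 8
i=2: S_2 = 25 + -17*2 = -9
i=3: S_3 = 25 + -17*3 = -26
The first 4 terms are: [25, 8, -9, -26]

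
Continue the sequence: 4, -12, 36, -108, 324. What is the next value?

Ratios: -12 / 4 = -3.0
This is a geometric sequence with common ratio r = -3.
Next term = 324 * -3 = -972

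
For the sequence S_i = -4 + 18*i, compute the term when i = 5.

S_5 = -4 + 18*5 = -4 + 90 = 86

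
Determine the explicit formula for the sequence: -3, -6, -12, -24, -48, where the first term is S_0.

Check ratios: -6 / -3 = 2.0
Common ratio r = 2.
First term a = -3.
Formula: S_i = -3 * 2^i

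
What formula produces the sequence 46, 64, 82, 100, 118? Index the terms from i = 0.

Check differences: 64 - 46 = 18
82 - 64 = 18
Common difference d = 18.
First term a = 46.
Formula: S_i = 46 + 18*i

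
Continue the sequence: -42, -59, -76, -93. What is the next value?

Differences: -59 - -42 = -17
This is an arithmetic sequence with common difference d = -17.
Next term = -93 + -17 = -110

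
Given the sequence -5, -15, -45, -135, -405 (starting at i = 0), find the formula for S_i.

Check ratios: -15 / -5 = 3.0
Common ratio r = 3.
First term a = -5.
Formula: S_i = -5 * 3^i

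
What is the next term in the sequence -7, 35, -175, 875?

Ratios: 35 / -7 = -5.0
This is a geometric sequence with common ratio r = -5.
Next term = 875 * -5 = -4375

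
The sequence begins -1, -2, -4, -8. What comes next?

Ratios: -2 / -1 = 2.0
This is a geometric sequence with common ratio r = 2.
Next term = -8 * 2 = -16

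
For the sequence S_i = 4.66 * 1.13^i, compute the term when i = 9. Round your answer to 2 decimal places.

S_9 = 4.66 * 1.13^9 ≈ 4.66 * 3.004 ≈ 14.0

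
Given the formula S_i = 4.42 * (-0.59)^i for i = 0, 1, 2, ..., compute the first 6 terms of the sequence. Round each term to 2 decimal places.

This is a geometric sequence.
i=0: S_0 = 4.42 * (-0.59)^0 = 4.42
i=1: S_1 = 4.42 * (-0.59)^1 ≈ -2.61
i=2: S_2 = 4.42 * (-0.59)^2 ≈ 1.54
i=3: S_3 = 4.42 * (-0.59)^3 ≈ -0.91
i=4: S_4 = 4.42 * (-0.59)^4 ≈ 0.54
i=5: S_5 = 4.42 * (-0.59)^5 ≈ -0.32
The first 6 terms are: [4.42, -2.61, 1.54, -0.91, 0.54, -0.32]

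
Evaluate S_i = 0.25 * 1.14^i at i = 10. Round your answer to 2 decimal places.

S_10 = 0.25 * 1.14^10 ≈ 0.25 * 3.7072 ≈ 0.93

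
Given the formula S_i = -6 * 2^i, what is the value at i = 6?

S_6 = -6 * 2^6 = -6 * 64 = -384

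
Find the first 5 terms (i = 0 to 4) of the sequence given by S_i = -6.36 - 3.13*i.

This is an arithmetic sequence.
i=0: S_0 = -6.36 + -3.13*0 = -6.36
i=1: S_1 = -6.36 + -3.13*1 = -9.49
i=2: S_2 = -6.36 + -3.13*2 = -12.62
i=3: S_3 = -6.36 + -3.13*3 = -15.75
i=4: S_4 = -6.36 + -3.13*4 = -18.88
The first 5 terms are: [-6.36, -9.49, -12.62, -15.75, -18.88]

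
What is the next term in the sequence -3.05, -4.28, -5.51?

Differences: -4.28 - -3.05 = -1.23
This is an arithmetic sequence with common difference d = -1.23.
Next term = -5.51 + -1.23 = -6.74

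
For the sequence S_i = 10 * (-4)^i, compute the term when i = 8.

S_8 = 10 * (-4)^8 = 10 * 65536 = 655360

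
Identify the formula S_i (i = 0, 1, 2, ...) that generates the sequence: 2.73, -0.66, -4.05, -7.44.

Check differences: -0.66 - 2.73 = -3.39
-4.05 - -0.66 = -3.39
Common difference d = -3.39.
First term a = 2.73.
Formula: S_i = 2.73 - 3.39*i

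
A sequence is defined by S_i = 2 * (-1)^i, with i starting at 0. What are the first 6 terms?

This is a geometric sequence.
i=0: S_0 = 2 * (-1)^0 = 2
i=1: S_1 = 2 * (-1)^1 = -2
i=2: S_2 = 2 * (-1)^2 = 2
i=3: S_3 = 2 * (-1)^3 = -2
i=4: S_4 = 2 * (-1)^4 = 2
i=5: S_5 = 2 * (-1)^5 = -2
The first 6 terms are: [2, -2, 2, -2, 2, -2]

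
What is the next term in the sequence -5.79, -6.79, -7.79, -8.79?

Differences: -6.79 - -5.79 = -1.0
This is an arithmetic sequence with common difference d = -1.0.
Next term = -8.79 + -1.0 = -9.79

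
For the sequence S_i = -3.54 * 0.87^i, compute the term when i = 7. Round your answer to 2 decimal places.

S_7 = -3.54 * 0.87^7 ≈ -3.54 * 0.3773 ≈ -1.34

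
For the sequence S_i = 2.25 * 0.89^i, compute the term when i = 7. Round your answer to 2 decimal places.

S_7 = 2.25 * 0.89^7 ≈ 2.25 * 0.4423 ≈ 1.0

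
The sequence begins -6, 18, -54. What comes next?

Ratios: 18 / -6 = -3.0
This is a geometric sequence with common ratio r = -3.
Next term = -54 * -3 = 162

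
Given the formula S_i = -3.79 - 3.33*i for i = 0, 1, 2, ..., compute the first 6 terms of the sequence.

This is an arithmetic sequence.
i=0: S_0 = -3.79 + -3.33*0 = -3.79
i=1: S_1 = -3.79 + -3.33*1 = -7.12
i=2: S_2 = -3.79 + -3.33*2 = -10.45
i=3: S_3 = -3.79 + -3.33*3 = -13.78
i=4: S_4 = -3.79 + -3.33*4 = -17.11
i=5: S_5 = -3.79 + -3.33*5 = -20.44
The first 6 terms are: [-3.79, -7.12, -10.45, -13.78, -17.11, -20.44]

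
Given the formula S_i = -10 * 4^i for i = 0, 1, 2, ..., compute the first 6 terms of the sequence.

This is a geometric sequence.
i=0: S_0 = -10 * 4^0 = -10
i=1: S_1 = -10 * 4^1 = -40
i=2: S_2 = -10 * 4^2 = -160
i=3: S_3 = -10 * 4^3 = -640
i=4: S_4 = -10 * 4^4 = -2560
i=5: S_5 = -10 * 4^5 = -10240
The first 6 terms are: [-10, -40, -160, -640, -2560, -10240]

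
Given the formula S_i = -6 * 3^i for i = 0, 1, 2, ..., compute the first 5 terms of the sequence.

This is a geometric sequence.
i=0: S_0 = -6 * 3^0 = -6
i=1: S_1 = -6 * 3^1 = -18
i=2: S_2 = -6 * 3^2 = -54
i=3: S_3 = -6 * 3^3 = -162
i=4: S_4 = -6 * 3^4 = -486
The first 5 terms are: [-6, -18, -54, -162, -486]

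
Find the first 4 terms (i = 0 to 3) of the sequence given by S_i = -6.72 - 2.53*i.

This is an arithmetic sequence.
i=0: S_0 = -6.72 + -2.53*0 = -6.72
i=1: S_1 = -6.72 + -2.53*1 = -9.25
i=2: S_2 = -6.72 + -2.53*2 = -11.78
i=3: S_3 = -6.72 + -2.53*3 = -14.31
The first 4 terms are: [-6.72, -9.25, -11.78, -14.31]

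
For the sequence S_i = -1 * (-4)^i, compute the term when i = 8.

S_8 = -1 * (-4)^8 = -1 * 65536 = -65536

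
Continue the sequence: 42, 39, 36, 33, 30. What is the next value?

Differences: 39 - 42 = -3
This is an arithmetic sequence with common difference d = -3.
Next term = 30 + -3 = 27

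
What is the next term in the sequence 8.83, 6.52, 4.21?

Differences: 6.52 - 8.83 = -2.31
This is an arithmetic sequence with common difference d = -2.31.
Next term = 4.21 + -2.31 = 1.9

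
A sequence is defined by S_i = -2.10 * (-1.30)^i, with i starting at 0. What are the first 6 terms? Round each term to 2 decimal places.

This is a geometric sequence.
i=0: S_0 = -2.1 * (-1.3)^0 = -2.1
i=1: S_1 = -2.1 * (-1.3)^1 = 2.73
i=2: S_2 = -2.1 * (-1.3)^2 ≈ -3.55
i=3: S_3 = -2.1 * (-1.3)^3 ≈ 4.61
i=4: S_4 = -2.1 * (-1.3)^4 ≈ -6.0
i=5: S_5 = -2.1 * (-1.3)^5 ≈ 7.8
The first 6 terms are: [-2.1, 2.73, -3.55, 4.61, -6.0, 7.8]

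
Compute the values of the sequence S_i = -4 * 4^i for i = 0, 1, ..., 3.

This is a geometric sequence.
i=0: S_0 = -4 * 4^0 = -4
i=1: S_1 = -4 * 4^1 = -16
i=2: S_2 = -4 * 4^2 = -64
i=3: S_3 = -4 * 4^3 = -256
The first 4 terms are: [-4, -16, -64, -256]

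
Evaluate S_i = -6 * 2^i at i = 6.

S_6 = -6 * 2^6 = -6 * 64 = -384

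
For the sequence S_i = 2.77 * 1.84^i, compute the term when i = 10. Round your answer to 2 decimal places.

S_10 = 2.77 * 1.84^10 ≈ 2.77 * 444.8138 ≈ 1232.13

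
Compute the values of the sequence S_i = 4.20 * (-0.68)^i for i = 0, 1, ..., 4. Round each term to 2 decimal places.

This is a geometric sequence.
i=0: S_0 = 4.2 * (-0.68)^0 = 4.2
i=1: S_1 = 4.2 * (-0.68)^1 ≈ -2.86
i=2: S_2 = 4.2 * (-0.68)^2 ≈ 1.94
i=3: S_3 = 4.2 * (-0.68)^3 ≈ -1.32
i=4: S_4 = 4.2 * (-0.68)^4 ≈ 0.9
The first 5 terms are: [4.2, -2.86, 1.94, -1.32, 0.9]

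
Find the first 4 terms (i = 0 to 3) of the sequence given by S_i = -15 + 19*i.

This is an arithmetic sequence.
i=0: S_0 = -15 + 19*0 = -15
i=1: S_1 = -15 + 19*1 = 4
i=2: S_2 = -15 + 19*2 = 23
i=3: S_3 = -15 + 19*3 = 42
The first 4 terms are: [-15, 4, 23, 42]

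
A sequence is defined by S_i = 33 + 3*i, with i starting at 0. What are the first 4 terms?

This is an arithmetic sequence.
i=0: S_0 = 33 + 3*0 = 33
i=1: S_1 = 33 + 3*1 = 36
i=2: S_2 = 33 + 3*2 = 39
i=3: S_3 = 33 + 3*3 = 42
The first 4 terms are: [33, 36, 39, 42]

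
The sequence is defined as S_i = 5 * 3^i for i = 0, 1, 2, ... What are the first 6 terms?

This is a geometric sequence.
i=0: S_0 = 5 * 3^0 = 5
i=1: S_1 = 5 * 3^1 = 15
i=2: S_2 = 5 * 3^2 = 45
i=3: S_3 = 5 * 3^3 = 135
i=4: S_4 = 5 * 3^4 = 405
i=5: S_5 = 5 * 3^5 = 1215
The first 6 terms are: [5, 15, 45, 135, 405, 1215]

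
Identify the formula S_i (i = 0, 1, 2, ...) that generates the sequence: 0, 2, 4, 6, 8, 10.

Check differences: 2 - 0 = 2
4 - 2 = 2
Common difference d = 2.
First term a = 0.
Formula: S_i = 0 + 2*i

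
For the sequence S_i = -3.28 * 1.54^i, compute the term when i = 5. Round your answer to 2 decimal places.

S_5 = -3.28 * 1.54^5 ≈ -3.28 * 8.6617 ≈ -28.41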